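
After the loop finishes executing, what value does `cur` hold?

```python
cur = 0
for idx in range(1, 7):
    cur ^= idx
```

Let's trace through this code step by step.

Initialize: cur = 0
Entering loop: for idx in range(1, 7):
After iteration 1: idx = 1, cur = 1
After iteration 2: idx = 2, cur = 3
After iteration 3: idx = 3, cur = 0
After iteration 4: idx = 4, cur = 4
After iteration 5: idx = 5, cur = 1
After iteration 6: idx = 6, cur = 7
Loop ends.

Final answer: 7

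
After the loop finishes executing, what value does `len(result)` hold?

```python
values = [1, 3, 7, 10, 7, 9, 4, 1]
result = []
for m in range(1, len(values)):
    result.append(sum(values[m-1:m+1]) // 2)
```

Let's trace through this code step by step.

Initialize: values = [1, 3, 7, 10, 7, 9, 4, 1]
Initialize: result = []
Entering loop: for m in range(1, len(values)):
After iteration 1: m = 1, result = [2]
After iteration 2: m = 2, result = [2, 5]
After iteration 3: m = 3, result = [2, 5, 8]
After iteration 4: m = 4, result = [2, 5, 8, 8]
After iteration 5: m = 5, result = [2, 5, 8, 8, 8]
After iteration 6: m = 6, result = [2, 5, 8, 8, 8, 6]
After iteration 7: m = 7, result = [2, 5, 8, 8, 8, 6, 2]
Loop ends.
len(result) = 7

Final answer: 7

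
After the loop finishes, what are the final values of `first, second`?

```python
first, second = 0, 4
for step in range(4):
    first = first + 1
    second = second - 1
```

Let's trace through this code step by step.

Initialize: first = 0
Initialize: second = 4
Entering loop: for step in range(4):
After iteration 1: step = 0, first = 1, second = 3
After iteration 2: step = 1, first = 2, second = 2
After iteration 3: step = 2, first = 3, second = 1
After iteration 4: step = 3, first = 4, second = 0
Loop ends.

Final answer: 4, 0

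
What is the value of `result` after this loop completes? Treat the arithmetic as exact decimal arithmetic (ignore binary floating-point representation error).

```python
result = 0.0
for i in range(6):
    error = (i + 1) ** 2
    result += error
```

Let's trace through this code step by step.

Initialize: result = 0.0
Entering loop: for i in range(6):
After iteration 1: i = 0, result = 1.0, error = 1
After iteration 2: i = 1, result = 5.0, error = 4
After iteration 3: i = 2, result = 14.0, error = 9
After iteration 4: i = 3, result = 30.0, error = 16
After iteration 5: i = 4, result = 55.0, error = 25
After iteration 6: i = 5, result = 91.0, error = 36
Loop ends.

Final answer: 91.0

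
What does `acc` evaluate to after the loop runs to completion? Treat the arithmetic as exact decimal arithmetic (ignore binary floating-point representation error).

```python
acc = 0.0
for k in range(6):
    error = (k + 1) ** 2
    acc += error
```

Let's trace through this code step by step.

Initialize: acc = 0.0
Entering loop: for k in range(6):
After iteration 1: k = 0, acc = 1.0, error = 1
After iteration 2: k = 1, acc = 5.0, error = 4
After iteration 3: k = 2, acc = 14.0, error = 9
After iteration 4: k = 3, acc = 30.0, error = 16
After iteration 5: k = 4, acc = 55.0, error = 25
After iteration 6: k = 5, acc = 91.0, error = 36
Loop ends.

Final answer: 91.0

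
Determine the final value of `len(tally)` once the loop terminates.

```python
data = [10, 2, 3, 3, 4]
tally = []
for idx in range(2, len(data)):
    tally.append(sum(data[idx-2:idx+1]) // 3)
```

Let's trace through this code step by step.

Initialize: data = [10, 2, 3, 3, 4]
Initialize: tally = []
Entering loop: for idx in range(2, len(data)):
After iteration 1: idx = 2, tally = [5]
After iteration 2: idx = 3, tally = [5, 2]
After iteration 3: idx = 4, tally = [5, 2, 3]
Loop ends.
len(tally) = 3

Final answer: 3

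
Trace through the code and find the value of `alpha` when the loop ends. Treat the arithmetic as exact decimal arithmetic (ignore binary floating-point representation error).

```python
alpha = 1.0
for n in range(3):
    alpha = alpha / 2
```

Let's trace through this code step by step.

Initialize: alpha = 1.0
Entering loop: for n in range(3):
After iteration 1: n = 0, alpha = 0.5
After iteration 2: n = 1, alpha = 0.25
After iteration 3: n = 2, alpha = 0.125
Loop ends.

Final answer: 0.125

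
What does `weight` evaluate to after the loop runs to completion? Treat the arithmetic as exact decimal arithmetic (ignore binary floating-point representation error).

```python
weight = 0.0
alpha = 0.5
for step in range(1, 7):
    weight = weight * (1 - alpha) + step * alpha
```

Let's trace through this code step by step.

Initialize: weight = 0.0
Initialize: alpha = 0.5
Entering loop: for step in range(1, 7):
After iteration 1: step = 1, weight = 0.5
After iteration 2: step = 2, weight = 1.25
After iteration 3: step = 3, weight = 2.125
After iteration 4: step = 4, weight = 3.0625
After iteration 5: step = 5, weight = 4.03125
After iteration 6: step = 6, weight = 5.015625
Loop ends.

Final answer: 5.015625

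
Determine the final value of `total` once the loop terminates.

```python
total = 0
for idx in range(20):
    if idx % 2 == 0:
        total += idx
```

Let's trace through this code step by step.

Initialize: total = 0
Entering loop: for idx in range(20):
After iteration 1: idx = 0, total = 0
After iteration 2: idx = 1, total = 0
After iteration 3: idx = 2, total = 2
After iteration 4: idx = 3, total = 2
After iteration 5: idx = 4, total = 6
After iteration 6: idx = 5, total = 6
After iteration 7: idx = 6, total = 12
After iteration 8: idx = 7, total = 12
After iteration 9: idx = 8, total = 20
After iteration 10: idx = 9, total = 20
After iteration 11: idx = 10, total = 30
After iteration 12: idx = 11, total = 30
After iteration 13: idx = 12, total = 42
After iteration 14: idx = 13, total = 42
After iteration 15: idx = 14, total = 56
After iteration 16: idx = 15, total = 56
After iteration 17: idx = 16, total = 72
After iteration 18: idx = 17, total = 72
After iteration 19: idx = 18, total = 90
After iteration 20: idx = 19, total = 90
Loop ends.

Final answer: 90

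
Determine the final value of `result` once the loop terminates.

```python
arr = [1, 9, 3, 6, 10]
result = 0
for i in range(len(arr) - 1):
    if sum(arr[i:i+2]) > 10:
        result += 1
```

Let's trace through this code step by step.

Initialize: arr = [1, 9, 3, 6, 10]
Initialize: result = 0
Entering loop: for i in range(len(arr) - 1):
After iteration 1: i = 0, result = 0
After iteration 2: i = 1, result = 1
After iteration 3: i = 2, result = 1
After iteration 4: i = 3, result = 2
Loop ends.

Final answer: 2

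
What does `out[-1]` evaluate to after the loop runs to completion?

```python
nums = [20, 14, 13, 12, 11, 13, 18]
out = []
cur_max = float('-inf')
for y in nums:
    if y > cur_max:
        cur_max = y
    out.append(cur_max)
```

Let's trace through this code step by step.

Initialize: nums = [20, 14, 13, 12, 11, 13, 18]
Initialize: out = []
Initialize: cur_max = -inf
Entering loop: for y in nums:
After iteration 1: y = 20, out = [20], cur_max = 20
After iteration 2: y = 14, out = [20, 20], cur_max = 20
After iteration 3: y = 13, out = [20, 20, 20], cur_max = 20
After iteration 4: y = 12, out = [20, 20, 20, 20], cur_max = 20
After iteration 5: y = 11, out = [20, 20, 20, 20, 20], cur_max = 20
After iteration 6: y = 13, out = [20, 20, 20, 20, 20, 20], cur_max = 20
After iteration 7: y = 18, out = [20, 20, 20, 20, 20, 20, 20], cur_max = 20
Loop ends.
out[-1] = 20

Final answer: 20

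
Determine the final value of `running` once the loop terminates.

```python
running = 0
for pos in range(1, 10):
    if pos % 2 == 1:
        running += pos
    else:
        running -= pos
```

Let's trace through this code step by step.

Initialize: running = 0
Entering loop: for pos in range(1, 10):
After iteration 1: pos = 1, running = 1
After iteration 2: pos = 2, running = -1
After iteration 3: pos = 3, running = 2
After iteration 4: pos = 4, running = -2
After iteration 5: pos = 5, running = 3
After iteration 6: pos = 6, running = -3
After iteration 7: pos = 7, running = 4
After iteration 8: pos = 8, running = -4
After iteration 9: pos = 9, running = 5
Loop ends.

Final answer: 5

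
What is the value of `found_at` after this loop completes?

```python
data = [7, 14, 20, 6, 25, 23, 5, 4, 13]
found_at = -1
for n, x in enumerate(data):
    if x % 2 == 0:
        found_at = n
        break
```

Let's trace through this code step by step.

Initialize: data = [7, 14, 20, 6, 25, 23, 5, 4, 13]
Initialize: found_at = -1
Entering loop: for n, x in enumerate(data):
After iteration 1: n = 0, x = 7, found_at = -1
After iteration 2: n = 1, x = 14, found_at = 1
Loop ends.

Final answer: 1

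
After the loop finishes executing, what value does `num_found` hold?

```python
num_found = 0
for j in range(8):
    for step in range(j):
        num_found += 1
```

Let's trace through this code step by step.

Initialize: num_found = 0
Entering loop: for j in range(8):
After iteration 1: j = 0, num_found = 0
After iteration 2: j = 1, num_found = 1, step = 0
After iteration 3: j = 2, num_found = 3, step = 1
After iteration 4: j = 3, num_found = 6, step = 2
After iteration 5: j = 4, num_found = 10, step = 3
After iteration 6: j = 5, num_found = 15, step = 4
After iteration 7: j = 6, num_found = 21, step = 5
After iteration 8: j = 7, num_found = 28, step = 6
Loop ends.

Final answer: 28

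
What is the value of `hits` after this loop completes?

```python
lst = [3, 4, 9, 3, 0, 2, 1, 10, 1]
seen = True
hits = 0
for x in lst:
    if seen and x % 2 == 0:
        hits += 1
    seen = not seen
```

Let's trace through this code step by step.

Initialize: lst = [3, 4, 9, 3, 0, 2, 1, 10, 1]
Initialize: seen = True
Initialize: hits = 0
Entering loop: for x in lst:
After iteration 1: x = 3, seen = False, hits = 0
After iteration 2: x = 4, seen = True, hits = 0
After iteration 3: x = 9, seen = False, hits = 0
After iteration 4: x = 3, seen = True, hits = 0
After iteration 5: x = 0, seen = False, hits = 1
After iteration 6: x = 2, seen = True, hits = 1
After iteration 7: x = 1, seen = False, hits = 1
After iteration 8: x = 10, seen = True, hits = 1
After iteration 9: x = 1, seen = False, hits = 1
Loop ends.

Final answer: 1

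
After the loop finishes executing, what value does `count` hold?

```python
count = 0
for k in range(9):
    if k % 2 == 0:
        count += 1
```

Let's trace through this code step by step.

Initialize: count = 0
Entering loop: for k in range(9):
After iteration 1: k = 0, count = 1
After iteration 2: k = 1, count = 1
After iteration 3: k = 2, count = 2
After iteration 4: k = 3, count = 2
After iteration 5: k = 4, count = 3
After iteration 6: k = 5, count = 3
After iteration 7: k = 6, count = 4
After iteration 8: k = 7, count = 4
After iteration 9: k = 8, count = 5
Loop ends.

Final answer: 5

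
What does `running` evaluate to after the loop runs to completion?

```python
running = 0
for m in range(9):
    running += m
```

Let's trace through this code step by step.

Initialize: running = 0
Entering loop: for m in range(9):
After iteration 1: m = 0, running = 0
After iteration 2: m = 1, running = 1
After iteration 3: m = 2, running = 3
After iteration 4: m = 3, running = 6
After iteration 5: m = 4, running = 10
After iteration 6: m = 5, running = 15
After iteration 7: m = 6, running = 21
After iteration 8: m = 7, running = 28
After iteration 9: m = 8, running = 36
Loop ends.

Final answer: 36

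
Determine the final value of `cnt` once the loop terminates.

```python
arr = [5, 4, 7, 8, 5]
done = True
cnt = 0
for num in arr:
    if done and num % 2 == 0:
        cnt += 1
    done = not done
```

Let's trace through this code step by step.

Initialize: arr = [5, 4, 7, 8, 5]
Initialize: done = True
Initialize: cnt = 0
Entering loop: for num in arr:
After iteration 1: num = 5, done = False, cnt = 0
After iteration 2: num = 4, done = True, cnt = 0
After iteration 3: num = 7, done = False, cnt = 0
After iteration 4: num = 8, done = True, cnt = 0
After iteration 5: num = 5, done = False, cnt = 0
Loop ends.

Final answer: 0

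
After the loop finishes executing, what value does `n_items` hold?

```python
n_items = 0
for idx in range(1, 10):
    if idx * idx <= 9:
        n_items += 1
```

Let's trace through this code step by step.

Initialize: n_items = 0
Entering loop: for idx in range(1, 10):
After iteration 1: idx = 1, n_items = 1
After iteration 2: idx = 2, n_items = 2
After iteration 3: idx = 3, n_items = 3
After iteration 4: idx = 4, n_items = 3
After iteration 5: idx = 5, n_items = 3
After iteration 6: idx = 6, n_items = 3
After iteration 7: idx = 7, n_items = 3
After iteration 8: idx = 8, n_items = 3
After iteration 9: idx = 9, n_items = 3
Loop ends.

Final answer: 3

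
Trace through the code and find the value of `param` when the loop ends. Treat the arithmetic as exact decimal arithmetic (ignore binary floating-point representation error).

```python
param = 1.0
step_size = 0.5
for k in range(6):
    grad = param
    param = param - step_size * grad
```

Let's trace through this code step by step.

Initialize: param = 1.0
Initialize: step_size = 0.5
Entering loop: for k in range(6):
After iteration 1: k = 0, param = 0.5, grad = 1.0
After iteration 2: k = 1, param = 0.25, grad = 0.5
After iteration 3: k = 2, param = 0.125, grad = 0.25
After iteration 4: k = 3, param = 0.0625, grad = 0.125
After iteration 5: k = 4, param = 0.03125, grad = 0.0625
After iteration 6: k = 5, param = 0.015625, grad = 0.03125
Loop ends.

Final answer: 0.015625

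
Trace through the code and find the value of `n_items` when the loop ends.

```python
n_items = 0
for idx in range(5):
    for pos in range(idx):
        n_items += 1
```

Let's trace through this code step by step.

Initialize: n_items = 0
Entering loop: for idx in range(5):
After iteration 1: idx = 0, n_items = 0
After iteration 2: idx = 1, n_items = 1, pos = 0
After iteration 3: idx = 2, n_items = 3, pos = 1
After iteration 4: idx = 3, n_items = 6, pos = 2
After iteration 5: idx = 4, n_items = 10, pos = 3
Loop ends.

Final answer: 10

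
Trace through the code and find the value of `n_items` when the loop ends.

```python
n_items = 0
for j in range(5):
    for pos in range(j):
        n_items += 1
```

Let's trace through this code step by step.

Initialize: n_items = 0
Entering loop: for j in range(5):
After iteration 1: j = 0, n_items = 0
After iteration 2: j = 1, n_items = 1, pos = 0
After iteration 3: j = 2, n_items = 3, pos = 1
After iteration 4: j = 3, n_items = 6, pos = 2
After iteration 5: j = 4, n_items = 10, pos = 3
Loop ends.

Final answer: 10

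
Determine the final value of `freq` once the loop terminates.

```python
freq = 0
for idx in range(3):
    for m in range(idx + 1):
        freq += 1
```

Let's trace through this code step by step.

Initialize: freq = 0
Entering loop: for idx in range(3):
After iteration 1: idx = 0, freq = 1, m = 0
After iteration 2: idx = 1, freq = 3, m = 1
After iteration 3: idx = 2, freq = 6, m = 2
Loop ends.

Final answer: 6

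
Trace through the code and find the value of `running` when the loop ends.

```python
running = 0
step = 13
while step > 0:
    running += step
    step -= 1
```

Let's trace through this code step by step.

Initialize: running = 0
Initialize: step = 13
Entering loop: while step > 0:
After iteration 1: running = 13, step = 12
After iteration 2: running = 25, step = 11
After iteration 3: running = 36, step = 10
After iteration 4: running = 46, step = 9
After iteration 5: running = 55, step = 8
After iteration 6: running = 63, step = 7
After iteration 7: running = 70, step = 6
After iteration 8: running = 76, step = 5
After iteration 9: running = 81, step = 4
After iteration 10: running = 85, step = 3
After iteration 11: running = 88, step = 2
After iteration 12: running = 90, step = 1
After iteration 13: running = 91, step = 0
Loop ends.

Final answer: 91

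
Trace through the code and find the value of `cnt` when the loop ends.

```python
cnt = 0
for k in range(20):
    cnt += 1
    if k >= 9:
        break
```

Let's trace through this code step by step.

Initialize: cnt = 0
Entering loop: for k in range(20):
After iteration 1: k = 0, cnt = 1
After iteration 2: k = 1, cnt = 2
After iteration 3: k = 2, cnt = 3
After iteration 4: k = 3, cnt = 4
After iteration 5: k = 4, cnt = 5
After iteration 6: k = 5, cnt = 6
After iteration 7: k = 6, cnt = 7
After iteration 8: k = 7, cnt = 8
After iteration 9: k = 8, cnt = 9
After iteration 10: k = 9, cnt = 10
Loop ends.

Final answer: 10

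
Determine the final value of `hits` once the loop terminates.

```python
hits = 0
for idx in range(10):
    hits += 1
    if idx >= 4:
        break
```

Let's trace through this code step by step.

Initialize: hits = 0
Entering loop: for idx in range(10):
After iteration 1: idx = 0, hits = 1
After iteration 2: idx = 1, hits = 2
After iteration 3: idx = 2, hits = 3
After iteration 4: idx = 3, hits = 4
After iteration 5: idx = 4, hits = 5
Loop ends.

Final answer: 5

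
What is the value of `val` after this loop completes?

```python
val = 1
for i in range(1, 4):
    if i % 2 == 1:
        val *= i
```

Let's trace through this code step by step.

Initialize: val = 1
Entering loop: for i in range(1, 4):
After iteration 1: i = 1, val = 1
After iteration 2: i = 2, val = 1
After iteration 3: i = 3, val = 3
Loop ends.

Final answer: 3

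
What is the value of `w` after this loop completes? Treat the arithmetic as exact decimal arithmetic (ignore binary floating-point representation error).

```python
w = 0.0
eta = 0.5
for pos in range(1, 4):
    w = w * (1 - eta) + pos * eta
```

Let's trace through this code step by step.

Initialize: w = 0.0
Initialize: eta = 0.5
Entering loop: for pos in range(1, 4):
After iteration 1: pos = 1, w = 0.5
After iteration 2: pos = 2, w = 1.25
After iteration 3: pos = 3, w = 2.125
Loop ends.

Final answer: 2.125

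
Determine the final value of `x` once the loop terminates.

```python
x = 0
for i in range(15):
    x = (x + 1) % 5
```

Let's trace through this code step by step.

Initialize: x = 0
Entering loop: for i in range(15):
After iteration 1: i = 0, x = 1
After iteration 2: i = 1, x = 2
After iteration 3: i = 2, x = 3
After iteration 4: i = 3, x = 4
After iteration 5: i = 4, x = 0
After iteration 6: i = 5, x = 1
After iteration 7: i = 6, x = 2
After iteration 8: i = 7, x = 3
After iteration 9: i = 8, x = 4
After iteration 10: i = 9, x = 0
After iteration 11: i = 10, x = 1
After iteration 12: i = 11, x = 2
After iteration 13: i = 12, x = 3
After iteration 14: i = 13, x = 4
After iteration 15: i = 14, x = 0
Loop ends.

Final answer: 0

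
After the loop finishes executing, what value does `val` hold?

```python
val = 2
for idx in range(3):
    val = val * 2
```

Let's trace through this code step by step.

Initialize: val = 2
Entering loop: for idx in range(3):
After iteration 1: idx = 0, val = 4
After iteration 2: idx = 1, val = 8
After iteration 3: idx = 2, val = 16
Loop ends.

Final answer: 16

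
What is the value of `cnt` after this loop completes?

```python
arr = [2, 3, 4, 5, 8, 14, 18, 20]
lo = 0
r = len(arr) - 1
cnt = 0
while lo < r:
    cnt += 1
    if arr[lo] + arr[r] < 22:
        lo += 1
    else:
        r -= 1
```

Let's trace through this code step by step.

Initialize: arr = [2, 3, 4, 5, 8, 14, 18, 20]
Initialize: lo = 0
Initialize: r = 7
Initialize: cnt = 0
Entering loop: while lo < r:
After iteration 1: lo = 0, r = 6, cnt = 1
After iteration 2: lo = 1, r = 6, cnt = 2
After iteration 3: lo = 2, r = 6, cnt = 3
After iteration 4: lo = 2, r = 5, cnt = 4
After iteration 5: lo = 3, r = 5, cnt = 5
After iteration 6: lo = 4, r = 5, cnt = 6
After iteration 7: lo = 4, r = 4, cnt = 7
Loop ends.

Final answer: 7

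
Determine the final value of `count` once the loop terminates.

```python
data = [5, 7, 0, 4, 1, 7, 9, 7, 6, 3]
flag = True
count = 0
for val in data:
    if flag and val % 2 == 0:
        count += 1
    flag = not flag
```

Let's trace through this code step by step.

Initialize: data = [5, 7, 0, 4, 1, 7, 9, 7, 6, 3]
Initialize: flag = True
Initialize: count = 0
Entering loop: for val in data:
After iteration 1: val = 5, flag = False, count = 0
After iteration 2: val = 7, flag = True, count = 0
After iteration 3: val = 0, flag = False, count = 1
After iteration 4: val = 4, flag = True, count = 1
After iteration 5: val = 1, flag = False, count = 1
After iteration 6: val = 7, flag = True, count = 1
After iteration 7: val = 9, flag = False, count = 1
After iteration 8: val = 7, flag = True, count = 1
After iteration 9: val = 6, flag = False, count = 2
After iteration 10: val = 3, flag = True, count = 2
Loop ends.

Final answer: 2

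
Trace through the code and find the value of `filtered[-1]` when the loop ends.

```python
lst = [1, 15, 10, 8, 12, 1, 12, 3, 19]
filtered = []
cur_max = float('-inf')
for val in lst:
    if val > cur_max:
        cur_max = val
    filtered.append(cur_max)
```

Let's trace through this code step by step.

Initialize: lst = [1, 15, 10, 8, 12, 1, 12, 3, 19]
Initialize: filtered = []
Initialize: cur_max = -inf
Entering loop: for val in lst:
After iteration 1: val = 1, filtered = [1], cur_max = 1
After iteration 2: val = 15, filtered = [1, 15], cur_max = 15
After iteration 3: val = 10, filtered = [1, 15, 15], cur_max = 15
After iteration 4: val = 8, filtered = [1, 15, 15, 15], cur_max = 15
After iteration 5: val = 12, filtered = [1, 15, 15, 15, 15], cur_max = 15
After iteration 6: val = 1, filtered = [1, 15, 15, 15, 15, 15], cur_max = 15
After iteration 7: val = 12, filtered = [1, 15, 15, 15, 15, 15, 15], cur_max = 15
After iteration 8: val = 3, filtered = [1, 15, 15, 15, 15, 15, 15, 15], cur_max = 15
After iteration 9: val = 19, filtered = [1, 15, 15, 15, 15, 15, 15, 15, 19], cur_max = 19
Loop ends.
filtered[-1] = 19

Final answer: 19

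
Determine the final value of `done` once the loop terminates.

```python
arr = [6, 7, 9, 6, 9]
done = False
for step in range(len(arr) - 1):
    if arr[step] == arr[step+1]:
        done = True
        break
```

Let's trace through this code step by step.

Initialize: arr = [6, 7, 9, 6, 9]
Initialize: done = False
Entering loop: for step in range(len(arr) - 1):
After iteration 1: step = 0, done = False
After iteration 2: step = 1, done = False
After iteration 3: step = 2, done = False
After iteration 4: step = 3, done = False
Loop ends.

Final answer: False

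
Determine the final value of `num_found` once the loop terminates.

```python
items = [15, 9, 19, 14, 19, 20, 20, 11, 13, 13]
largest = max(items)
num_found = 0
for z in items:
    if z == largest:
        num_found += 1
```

Let's trace through this code step by step.

Initialize: items = [15, 9, 19, 14, 19, 20, 20, 11, 13, 13]
Initialize: largest = 20
Initialize: num_found = 0
Entering loop: for z in items:
After iteration 1: z = 15, num_found = 0
After iteration 2: z = 9, num_found = 0
After iteration 3: z = 19, num_found = 0
After iteration 4: z = 14, num_found = 0
After iteration 5: z = 19, num_found = 0
After iteration 6: z = 20, num_found = 1
After iteration 7: z = 20, num_found = 2
After iteration 8: z = 11, num_found = 2
After iteration 9: z = 13, num_found = 2
After iteration 10: z = 13, num_found = 2
Loop ends.

Final answer: 2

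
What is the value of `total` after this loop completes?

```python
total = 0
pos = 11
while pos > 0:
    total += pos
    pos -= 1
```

Let's trace through this code step by step.

Initialize: total = 0
Initialize: pos = 11
Entering loop: while pos > 0:
After iteration 1: total = 11, pos = 10
After iteration 2: total = 21, pos = 9
After iteration 3: total = 30, pos = 8
After iteration 4: total = 38, pos = 7
After iteration 5: total = 45, pos = 6
After iteration 6: total = 51, pos = 5
After iteration 7: total = 56, pos = 4
After iteration 8: total = 60, pos = 3
After iteration 9: total = 63, pos = 2
After iteration 10: total = 65, pos = 1
After iteration 11: total = 66, pos = 0
Loop ends.

Final answer: 66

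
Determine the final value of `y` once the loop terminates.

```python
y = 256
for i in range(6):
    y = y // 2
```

Let's trace through this code step by step.

Initialize: y = 256
Entering loop: for i in range(6):
After iteration 1: i = 0, y = 128
After iteration 2: i = 1, y = 64
After iteration 3: i = 2, y = 32
After iteration 4: i = 3, y = 16
After iteration 5: i = 4, y = 8
After iteration 6: i = 5, y = 4
Loop ends.

Final answer: 4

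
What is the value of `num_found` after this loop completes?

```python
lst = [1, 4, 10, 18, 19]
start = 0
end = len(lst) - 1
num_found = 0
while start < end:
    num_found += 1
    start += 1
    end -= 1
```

Let's trace through this code step by step.

Initialize: lst = [1, 4, 10, 18, 19]
Initialize: start = 0
Initialize: end = 4
Initialize: num_found = 0
Entering loop: while start < end:
After iteration 1: start = 1, end = 3, num_found = 1
After iteration 2: start = 2, end = 2, num_found = 2
Loop ends.

Final answer: 2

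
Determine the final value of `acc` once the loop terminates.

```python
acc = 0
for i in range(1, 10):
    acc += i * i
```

Let's trace through this code step by step.

Initialize: acc = 0
Entering loop: for i in range(1, 10):
After iteration 1: i = 1, acc = 1
After iteration 2: i = 2, acc = 5
After iteration 3: i = 3, acc = 14
After iteration 4: i = 4, acc = 30
After iteration 5: i = 5, acc = 55
After iteration 6: i = 6, acc = 91
After iteration 7: i = 7, acc = 140
After iteration 8: i = 8, acc = 204
After iteration 9: i = 9, acc = 285
Loop ends.

Final answer: 285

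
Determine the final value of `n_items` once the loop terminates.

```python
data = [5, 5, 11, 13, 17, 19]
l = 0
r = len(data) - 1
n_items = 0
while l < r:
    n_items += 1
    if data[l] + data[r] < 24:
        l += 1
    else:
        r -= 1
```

Let's trace through this code step by step.

Initialize: data = [5, 5, 11, 13, 17, 19]
Initialize: l = 0
Initialize: r = 5
Initialize: n_items = 0
Entering loop: while l < r:
After iteration 1: l = 0, r = 4, n_items = 1
After iteration 2: l = 1, r = 4, n_items = 2
After iteration 3: l = 2, r = 4, n_items = 3
After iteration 4: l = 2, r = 3, n_items = 4
After iteration 5: l = 2, r = 2, n_items = 5
Loop ends.

Final answer: 5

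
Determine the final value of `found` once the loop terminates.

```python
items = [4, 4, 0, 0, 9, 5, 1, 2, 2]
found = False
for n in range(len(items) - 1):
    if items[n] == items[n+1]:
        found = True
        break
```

Let's trace through this code step by step.

Initialize: items = [4, 4, 0, 0, 9, 5, 1, 2, 2]
Initialize: found = False
Entering loop: for n in range(len(items) - 1):
After iteration 1: n = 0, found = True
Loop ends.

Final answer: True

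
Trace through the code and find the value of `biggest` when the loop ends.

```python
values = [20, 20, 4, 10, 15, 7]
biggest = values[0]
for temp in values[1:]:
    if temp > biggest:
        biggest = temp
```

Let's trace through this code step by step.

Initialize: values = [20, 20, 4, 10, 15, 7]
Initialize: biggest = 20
Entering loop: for temp in values[1:]:
After iteration 1: temp = 20, biggest = 20
After iteration 2: temp = 4, biggest = 20
After iteration 3: temp = 10, biggest = 20
After iteration 4: temp = 15, biggest = 20
After iteration 5: temp = 7, biggest = 20
Loop ends.

Final answer: 20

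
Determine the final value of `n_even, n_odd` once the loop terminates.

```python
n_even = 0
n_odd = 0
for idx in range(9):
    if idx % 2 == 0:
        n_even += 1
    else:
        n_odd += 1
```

Let's trace through this code step by step.

Initialize: n_even = 0
Initialize: n_odd = 0
Entering loop: for idx in range(9):
After iteration 1: idx = 0, n_even = 1, n_odd = 0
After iteration 2: idx = 1, n_even = 1, n_odd = 1
After iteration 3: idx = 2, n_even = 2, n_odd = 1
After iteration 4: idx = 3, n_even = 2, n_odd = 2
After iteration 5: idx = 4, n_even = 3, n_odd = 2
After iteration 6: idx = 5, n_even = 3, n_odd = 3
After iteration 7: idx = 6, n_even = 4, n_odd = 3
After iteration 8: idx = 7, n_even = 4, n_odd = 4
After iteration 9: idx = 8, n_even = 5, n_odd = 4
Loop ends.

Final answer: 5, 4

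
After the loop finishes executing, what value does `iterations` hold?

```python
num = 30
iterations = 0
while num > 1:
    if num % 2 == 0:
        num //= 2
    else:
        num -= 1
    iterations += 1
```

Let's trace through this code step by step.

Initialize: num = 30
Initialize: iterations = 0
Entering loop: while num > 1:
After iteration 1: num = 15, iterations = 1
After iteration 2: num = 14, iterations = 2
After iteration 3: num = 7, iterations = 3
After iteration 4: num = 6, iterations = 4
After iteration 5: num = 3, iterations = 5
After iteration 6: num = 2, iterations = 6
After iteration 7: num = 1, iterations = 7
Loop ends.

Final answer: 7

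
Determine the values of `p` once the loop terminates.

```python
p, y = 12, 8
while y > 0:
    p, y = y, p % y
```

Let's trace through this code step by step.

Initialize: p = 12
Initialize: y = 8
Entering loop: while y > 0:
After iteration 1: p = 8, y = 4
After iteration 2: p = 4, y = 0
Loop ends.

Final answer: 4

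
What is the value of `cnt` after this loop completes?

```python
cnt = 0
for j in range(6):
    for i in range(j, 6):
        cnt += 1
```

Let's trace through this code step by step.

Initialize: cnt = 0
Entering loop: for j in range(6):
After iteration 1: j = 0, cnt = 6
After iteration 2: j = 1, cnt = 11
After iteration 3: j = 2, cnt = 15
After iteration 4: j = 3, cnt = 18
After iteration 5: j = 4, cnt = 20
After iteration 6: j = 5, cnt = 21
Loop ends.

Final answer: 21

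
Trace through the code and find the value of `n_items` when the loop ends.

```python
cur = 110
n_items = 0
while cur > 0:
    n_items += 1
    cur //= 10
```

Let's trace through this code step by step.

Initialize: cur = 110
Initialize: n_items = 0
Entering loop: while cur > 0:
After iteration 1: cur = 11, n_items = 1
After iteration 2: cur = 1, n_items = 2
After iteration 3: cur = 0, n_items = 3
Loop ends.

Final answer: 3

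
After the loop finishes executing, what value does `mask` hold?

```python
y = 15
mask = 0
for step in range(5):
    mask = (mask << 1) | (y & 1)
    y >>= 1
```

Let's trace through this code step by step.

Initialize: y = 15
Initialize: mask = 0
Entering loop: for step in range(5):
After iteration 1: step = 0, y = 7, mask = 1
After iteration 2: step = 1, y = 3, mask = 3
After iteration 3: step = 2, y = 1, mask = 7
After iteration 4: step = 3, y = 0, mask = 15
After iteration 5: step = 4, y = 0, mask = 30
Loop ends.

Final answer: 30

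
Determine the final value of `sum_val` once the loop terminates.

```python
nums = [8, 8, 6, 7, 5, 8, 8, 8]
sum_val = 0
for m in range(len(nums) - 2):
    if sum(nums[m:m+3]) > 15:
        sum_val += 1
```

Let's trace through this code step by step.

Initialize: nums = [8, 8, 6, 7, 5, 8, 8, 8]
Initialize: sum_val = 0
Entering loop: for m in range(len(nums) - 2):
After iteration 1: m = 0, sum_val = 1
After iteration 2: m = 1, sum_val = 2
After iteration 3: m = 2, sum_val = 3
After iteration 4: m = 3, sum_val = 4
After iteration 5: m = 4, sum_val = 5
After iteration 6: m = 5, sum_val = 6
Loop ends.

Final answer: 6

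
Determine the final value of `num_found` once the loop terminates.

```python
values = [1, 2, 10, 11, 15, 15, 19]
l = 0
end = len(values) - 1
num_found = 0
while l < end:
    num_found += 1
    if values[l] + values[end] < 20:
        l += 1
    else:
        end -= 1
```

Let's trace through this code step by step.

Initialize: values = [1, 2, 10, 11, 15, 15, 19]
Initialize: l = 0
Initialize: end = 6
Initialize: num_found = 0
Entering loop: while l < end:
After iteration 1: l = 0, end = 5, num_found = 1
After iteration 2: l = 1, end = 5, num_found = 2
After iteration 3: l = 2, end = 5, num_found = 3
After iteration 4: l = 2, end = 4, num_found = 4
After iteration 5: l = 2, end = 3, num_found = 5
After iteration 6: l = 2, end = 2, num_found = 6
Loop ends.

Final answer: 6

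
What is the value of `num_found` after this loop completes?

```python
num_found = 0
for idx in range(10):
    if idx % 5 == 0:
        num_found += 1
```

Let's trace through this code step by step.

Initialize: num_found = 0
Entering loop: for idx in range(10):
After iteration 1: idx = 0, num_found = 1
After iteration 2: idx = 1, num_found = 1
After iteration 3: idx = 2, num_found = 1
After iteration 4: idx = 3, num_found = 1
After iteration 5: idx = 4, num_found = 1
After iteration 6: idx = 5, num_found = 2
After iteration 7: idx = 6, num_found = 2
After iteration 8: idx = 7, num_found = 2
After iteration 9: idx = 8, num_found = 2
After iteration 10: idx = 9, num_found = 2
Loop ends.

Final answer: 2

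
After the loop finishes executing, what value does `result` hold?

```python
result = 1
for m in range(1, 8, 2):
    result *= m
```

Let's trace through this code step by step.

Initialize: result = 1
Entering loop: for m in range(1, 8, 2):
After iteration 1: m = 1, result = 1
After iteration 2: m = 3, result = 3
After iteration 3: m = 5, result = 15
After iteration 4: m = 7, result = 105
Loop ends.

Final answer: 105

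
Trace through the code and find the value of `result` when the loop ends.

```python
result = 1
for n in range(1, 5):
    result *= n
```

Let's trace through this code step by step.

Initialize: result = 1
Entering loop: for n in range(1, 5):
After iteration 1: n = 1, result = 1
After iteration 2: n = 2, result = 2
After iteration 3: n = 3, result = 6
After iteration 4: n = 4, result = 24
Loop ends.

Final answer: 24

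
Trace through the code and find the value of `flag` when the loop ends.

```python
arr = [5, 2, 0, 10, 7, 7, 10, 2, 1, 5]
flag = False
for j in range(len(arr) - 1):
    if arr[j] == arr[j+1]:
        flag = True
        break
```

Let's trace through this code step by step.

Initialize: arr = [5, 2, 0, 10, 7, 7, 10, 2, 1, 5]
Initialize: flag = False
Entering loop: for j in range(len(arr) - 1):
After iteration 1: j = 0, flag = False
After iteration 2: j = 1, flag = False
After iteration 3: j = 2, flag = False
After iteration 4: j = 3, flag = False
After iteration 5: j = 4, flag = True
Loop ends.

Final answer: True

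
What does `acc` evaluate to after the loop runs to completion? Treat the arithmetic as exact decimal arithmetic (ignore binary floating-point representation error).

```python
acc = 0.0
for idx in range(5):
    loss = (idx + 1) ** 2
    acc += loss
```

Let's trace through this code step by step.

Initialize: acc = 0.0
Entering loop: for idx in range(5):
After iteration 1: idx = 0, acc = 1.0, loss = 1
After iteration 2: idx = 1, acc = 5.0, loss = 4
After iteration 3: idx = 2, acc = 14.0, loss = 9
After iteration 4: idx = 3, acc = 30.0, loss = 16
After iteration 5: idx = 4, acc = 55.0, loss = 25
Loop ends.

Final answer: 55.0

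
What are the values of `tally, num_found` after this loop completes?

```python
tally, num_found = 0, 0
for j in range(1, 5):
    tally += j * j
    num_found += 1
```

Let's trace through this code step by step.

Initialize: tally = 0
Initialize: num_found = 0
Entering loop: for j in range(1, 5):
After iteration 1: j = 1, tally = 1, num_found = 1
After iteration 2: j = 2, tally = 5, num_found = 2
After iteration 3: j = 3, tally = 14, num_found = 3
After iteration 4: j = 4, tally = 30, num_found = 4
Loop ends.

Final answer: 30, 4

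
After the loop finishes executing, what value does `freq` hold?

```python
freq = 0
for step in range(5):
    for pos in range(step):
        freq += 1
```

Let's trace through this code step by step.

Initialize: freq = 0
Entering loop: for step in range(5):
After iteration 1: step = 0, freq = 0
After iteration 2: step = 1, freq = 1, pos = 0
After iteration 3: step = 2, freq = 3, pos = 1
After iteration 4: step = 3, freq = 6, pos = 2
After iteration 5: step = 4, freq = 10, pos = 3
Loop ends.

Final answer: 10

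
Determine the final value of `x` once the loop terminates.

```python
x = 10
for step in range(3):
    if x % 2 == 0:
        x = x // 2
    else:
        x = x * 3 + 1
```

Let's trace through this code step by step.

Initialize: x = 10
Entering loop: for step in range(3):
After iteration 1: step = 0, x = 5
After iteration 2: step = 1, x = 16
After iteration 3: step = 2, x = 8
Loop ends.

Final answer: 8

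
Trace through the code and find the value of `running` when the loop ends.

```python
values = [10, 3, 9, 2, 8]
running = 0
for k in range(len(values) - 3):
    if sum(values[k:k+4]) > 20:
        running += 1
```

Let's trace through this code step by step.

Initialize: values = [10, 3, 9, 2, 8]
Initialize: running = 0
Entering loop: for k in range(len(values) - 3):
After iteration 1: k = 0, running = 1
After iteration 2: k = 1, running = 2
Loop ends.

Final answer: 2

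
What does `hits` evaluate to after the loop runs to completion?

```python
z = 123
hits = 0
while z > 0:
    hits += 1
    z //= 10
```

Let's trace through this code step by step.

Initialize: z = 123
Initialize: hits = 0
Entering loop: while z > 0:
After iteration 1: z = 12, hits = 1
After iteration 2: z = 1, hits = 2
After iteration 3: z = 0, hits = 3
Loop ends.

Final answer: 3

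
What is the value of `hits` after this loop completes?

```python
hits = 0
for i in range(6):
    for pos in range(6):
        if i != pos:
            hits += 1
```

Let's trace through this code step by step.

Initialize: hits = 0
Entering loop: for i in range(6):
After iteration 1: i = 0, hits = 5
After iteration 2: i = 1, hits = 10
After iteration 3: i = 2, hits = 15
After iteration 4: i = 3, hits = 20
After iteration 5: i = 4, hits = 25
After iteration 6: i = 5, hits = 30
Loop ends.

Final answer: 30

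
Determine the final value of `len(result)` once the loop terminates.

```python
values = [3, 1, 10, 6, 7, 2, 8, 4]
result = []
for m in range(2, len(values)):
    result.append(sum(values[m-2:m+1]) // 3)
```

Let's trace through this code step by step.

Initialize: values = [3, 1, 10, 6, 7, 2, 8, 4]
Initialize: result = []
Entering loop: for m in range(2, len(values)):
After iteration 1: m = 2, result = [4]
After iteration 2: m = 3, result = [4, 5]
After iteration 3: m = 4, result = [4, 5, 7]
After iteration 4: m = 5, result = [4, 5, 7, 5]
After iteration 5: m = 6, result = [4, 5, 7, 5, 5]
After iteration 6: m = 7, result = [4, 5, 7, 5, 5, 4]
Loop ends.
len(result) = 6

Final answer: 6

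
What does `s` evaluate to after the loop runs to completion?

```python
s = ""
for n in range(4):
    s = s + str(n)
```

Let's trace through this code step by step.

Initialize: s = ''
Entering loop: for n in range(4):
After iteration 1: n = 0, s = '0'
After iteration 2: n = 1, s = '01'
After iteration 3: n = 2, s = '012'
After iteration 4: n = 3, s = '0123'
Loop ends.

Final answer: '0123'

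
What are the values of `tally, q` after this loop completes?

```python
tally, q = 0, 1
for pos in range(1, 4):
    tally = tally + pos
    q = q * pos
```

Let's trace through this code step by step.

Initialize: tally = 0
Initialize: q = 1
Entering loop: for pos in range(1, 4):
After iteration 1: pos = 1, tally = 1, q = 1
After iteration 2: pos = 2, tally = 3, q = 2
After iteration 3: pos = 3, tally = 6, q = 6
Loop ends.

Final answer: 6, 6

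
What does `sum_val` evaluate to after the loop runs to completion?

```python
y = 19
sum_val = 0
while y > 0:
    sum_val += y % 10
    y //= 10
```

Let's trace through this code step by step.

Initialize: y = 19
Initialize: sum_val = 0
Entering loop: while y > 0:
After iteration 1: y = 1, sum_val = 9
After iteration 2: y = 0, sum_val = 10
Loop ends.

Final answer: 10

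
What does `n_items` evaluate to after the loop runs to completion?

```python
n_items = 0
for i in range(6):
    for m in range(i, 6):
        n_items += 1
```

Let's trace through this code step by step.

Initialize: n_items = 0
Entering loop: for i in range(6):
After iteration 1: i = 0, n_items = 6
After iteration 2: i = 1, n_items = 11
After iteration 3: i = 2, n_items = 15
After iteration 4: i = 3, n_items = 18
After iteration 5: i = 4, n_items = 20
After iteration 6: i = 5, n_items = 21
Loop ends.

Final answer: 21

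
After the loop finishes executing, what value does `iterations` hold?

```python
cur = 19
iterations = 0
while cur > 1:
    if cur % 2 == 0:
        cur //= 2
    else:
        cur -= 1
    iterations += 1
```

Let's trace through this code step by step.

Initialize: cur = 19
Initialize: iterations = 0
Entering loop: while cur > 1:
After iteration 1: cur = 18, iterations = 1
After iteration 2: cur = 9, iterations = 2
After iteration 3: cur = 8, iterations = 3
After iteration 4: cur = 4, iterations = 4
After iteration 5: cur = 2, iterations = 5
After iteration 6: cur = 1, iterations = 6
Loop ends.

Final answer: 6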